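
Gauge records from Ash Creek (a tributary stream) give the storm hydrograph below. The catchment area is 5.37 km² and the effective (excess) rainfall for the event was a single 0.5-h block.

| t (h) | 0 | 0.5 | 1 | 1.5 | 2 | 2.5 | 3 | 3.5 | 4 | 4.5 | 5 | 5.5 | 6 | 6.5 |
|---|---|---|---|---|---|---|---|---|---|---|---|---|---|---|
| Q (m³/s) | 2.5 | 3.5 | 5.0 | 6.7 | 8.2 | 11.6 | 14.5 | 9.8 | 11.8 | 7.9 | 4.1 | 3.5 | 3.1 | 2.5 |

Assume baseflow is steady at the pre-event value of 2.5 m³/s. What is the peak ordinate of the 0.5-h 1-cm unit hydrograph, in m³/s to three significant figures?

Direct runoff: 0.0, 1.0, 2.5, 4.2, 5.7, 9.1, 12.0, 7.3, 9.3, 5.4, 1.6, 1.0, 0.6, 0.0 m³/s; ΣQ_DR = 59.70 m³/s, peak = 12.0 m³/s.
Runoff depth d = ΣQ_DR·Δt / A = 59.70 × 1800 / (5.37 km²) = 20.01 mm.
The 1-cm UH is the DRH scaled by (10 mm)/d, so U_p = 12.0 × 10/20.01 = 6.00 m³/s.

U_p ≈ 6.00 m³/s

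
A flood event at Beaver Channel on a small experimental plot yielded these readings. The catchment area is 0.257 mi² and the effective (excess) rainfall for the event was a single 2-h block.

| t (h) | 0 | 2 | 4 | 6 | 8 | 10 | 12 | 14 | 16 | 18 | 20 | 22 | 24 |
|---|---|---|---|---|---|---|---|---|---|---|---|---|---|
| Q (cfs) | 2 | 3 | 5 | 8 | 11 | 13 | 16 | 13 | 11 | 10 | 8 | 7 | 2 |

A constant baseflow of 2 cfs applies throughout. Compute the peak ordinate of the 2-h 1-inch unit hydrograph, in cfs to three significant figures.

U_p ≈ 14.0 cfs

Direct runoff: 0.0, 1.0, 3.0, 6.0, 9.0, 11.0, 14.0, 11.0, 9.0, 8.0, 6.0, 5.0, 0.0 cfs; ΣQ_DR = 83.00 cfs, peak = 14.0 cfs.
Runoff depth d = ΣQ_DR·Δt / A = 83.00 × 7200 / (0.257 mi²) = 1.001 in.
The 1-inch UH is the DRH scaled by (1 in)/d, so U_p = 14.0 × 1/1.001 = 14.0 cfs.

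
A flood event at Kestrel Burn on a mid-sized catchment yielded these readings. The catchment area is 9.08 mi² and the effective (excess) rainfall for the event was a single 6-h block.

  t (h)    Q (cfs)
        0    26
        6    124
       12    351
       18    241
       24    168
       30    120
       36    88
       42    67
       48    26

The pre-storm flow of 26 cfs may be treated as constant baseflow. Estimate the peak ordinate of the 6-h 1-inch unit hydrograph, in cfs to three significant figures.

Direct runoff: 0.0, 98.0, 325.0, 215.0, 142.0, 94.0, 62.0, 41.0, 0.0 cfs; ΣQ_DR = 977.0 cfs, peak = 325.0 cfs.
Runoff depth d = ΣQ_DR·Δt / A = 977.0 × 21600 / (9.08 mi²) = 1.000 in.
The 1-inch UH is the DRH scaled by (1 in)/d, so U_p = 325.0 × 1/1.000 = 325 cfs.

U_p ≈ 325 cfs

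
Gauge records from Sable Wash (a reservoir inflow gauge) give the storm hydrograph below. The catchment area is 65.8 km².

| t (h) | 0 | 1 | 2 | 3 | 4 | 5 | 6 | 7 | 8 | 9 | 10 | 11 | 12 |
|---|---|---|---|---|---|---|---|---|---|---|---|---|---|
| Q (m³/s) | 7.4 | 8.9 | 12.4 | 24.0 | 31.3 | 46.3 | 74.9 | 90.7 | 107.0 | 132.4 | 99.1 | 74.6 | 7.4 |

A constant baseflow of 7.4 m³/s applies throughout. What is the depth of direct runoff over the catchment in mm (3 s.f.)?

Direct runoff: 0.0, 1.5, 5.0, 16.6, 23.9, 38.9, 67.5, 83.3, 99.6, 125.0, 91.7, 67.2, 0.0 m³/s; ΣQ_DR = 620.2 m³/s.
V = ΣQ_DR · Δt = 620.2 × 3600 s = 2.233 × 10^6 m³.
Over A = 65.8 km², depth = V / A = 33.9 mm.

d ≈ 33.9 mm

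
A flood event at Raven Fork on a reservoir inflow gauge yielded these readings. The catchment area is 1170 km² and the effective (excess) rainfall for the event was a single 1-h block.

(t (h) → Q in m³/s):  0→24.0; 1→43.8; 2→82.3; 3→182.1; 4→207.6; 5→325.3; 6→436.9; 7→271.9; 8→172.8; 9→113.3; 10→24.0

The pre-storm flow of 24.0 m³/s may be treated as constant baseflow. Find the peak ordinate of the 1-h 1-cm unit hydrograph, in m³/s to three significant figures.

Direct runoff: 0.0, 19.8, 58.3, 158.1, 183.6, 301.3, 412.9, 247.9, 148.8, 89.3, 0.0 m³/s; ΣQ_DR = 1620 m³/s, peak = 412.9 m³/s.
Runoff depth d = ΣQ_DR·Δt / A = 1620 × 3600 / (1170 km²) = 4.985 mm.
The 1-cm UH is the DRH scaled by (10 mm)/d, so U_p = 412.9 × 10/4.985 = 828 m³/s.

U_p ≈ 828 m³/s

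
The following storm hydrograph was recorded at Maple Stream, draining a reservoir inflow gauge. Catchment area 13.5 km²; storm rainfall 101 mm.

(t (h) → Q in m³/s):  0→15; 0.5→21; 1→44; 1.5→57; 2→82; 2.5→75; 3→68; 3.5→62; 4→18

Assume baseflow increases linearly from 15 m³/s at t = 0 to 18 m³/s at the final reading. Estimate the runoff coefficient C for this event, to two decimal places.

C ≈ 0.39

ΣQ_DR = 293.5 m³/s; V = ΣQ_DR·Δt = 5.283 × 10^5 m³.
Runoff depth d = V / A = 39.13 mm.
C = d / P = 39.13 / 101 = 0.39.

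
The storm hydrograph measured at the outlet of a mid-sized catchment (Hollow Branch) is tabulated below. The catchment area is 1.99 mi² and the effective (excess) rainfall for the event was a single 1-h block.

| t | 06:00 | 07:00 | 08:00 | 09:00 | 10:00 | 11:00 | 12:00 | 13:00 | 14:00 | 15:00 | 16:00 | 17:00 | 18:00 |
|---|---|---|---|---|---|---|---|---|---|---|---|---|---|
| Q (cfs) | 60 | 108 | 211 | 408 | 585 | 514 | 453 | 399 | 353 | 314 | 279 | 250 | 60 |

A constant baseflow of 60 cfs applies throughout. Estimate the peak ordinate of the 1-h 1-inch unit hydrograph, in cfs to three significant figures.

Direct runoff: 0.0, 48.0, 151.0, 348.0, 525.0, 454.0, 393.0, 339.0, 293.0, 254.0, 219.0, 190.0, 0.0 cfs; ΣQ_DR = 3214 cfs, peak = 525.0 cfs.
Runoff depth d = ΣQ_DR·Δt / A = 3214 × 3600 / (1.99 mi²) = 2.503 in.
The 1-inch UH is the DRH scaled by (1 in)/d, so U_p = 525.0 × 1/2.503 = 210 cfs.

U_p ≈ 210 cfs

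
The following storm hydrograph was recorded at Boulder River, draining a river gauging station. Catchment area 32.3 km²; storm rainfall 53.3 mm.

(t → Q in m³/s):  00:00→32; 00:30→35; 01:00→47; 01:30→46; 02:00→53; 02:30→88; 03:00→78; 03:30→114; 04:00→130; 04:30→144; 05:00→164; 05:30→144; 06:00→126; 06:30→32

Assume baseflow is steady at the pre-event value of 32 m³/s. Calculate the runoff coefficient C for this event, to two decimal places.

C ≈ 0.82

ΣQ_DR = 785.0 m³/s; V = ΣQ_DR·Δt = 1.413 × 10^6 m³.
Runoff depth d = V / A = 43.75 mm.
C = d / P = 43.75 / 53.3 = 0.82.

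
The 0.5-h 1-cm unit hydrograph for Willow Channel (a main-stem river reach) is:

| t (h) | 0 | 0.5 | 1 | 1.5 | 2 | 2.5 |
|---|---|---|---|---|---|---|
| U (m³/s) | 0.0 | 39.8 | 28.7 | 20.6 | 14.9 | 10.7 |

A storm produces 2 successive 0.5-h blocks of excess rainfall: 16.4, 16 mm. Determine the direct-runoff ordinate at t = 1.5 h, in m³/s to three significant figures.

By discrete convolution, Q_j = Σ (P_i / 10 mm) · U_{j−i}.
At t = 1.5 h (j=3): Q = (16.4/10)·20.6 + (16/10)·28.7 = 79.7 m³/s.

Q ≈ 79.7 m³/s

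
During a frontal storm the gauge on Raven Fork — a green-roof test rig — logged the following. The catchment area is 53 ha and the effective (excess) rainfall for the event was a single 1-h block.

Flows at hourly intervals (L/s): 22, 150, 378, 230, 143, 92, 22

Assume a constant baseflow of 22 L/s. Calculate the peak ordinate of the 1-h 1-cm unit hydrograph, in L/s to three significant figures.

U_p ≈ 594 L/s

Direct runoff: 0.0, 128.0, 356.0, 208.0, 121.0, 70.0, 0.0 L/s; ΣQ_DR = 883.0 L/s, peak = 356.0 L/s.
Runoff depth d = ΣQ_DR·Δt / A = 883.0 × 3600 / (53 ha) = 5.998 mm.
The 1-cm UH is the DRH scaled by (10 mm)/d, so U_p = 356.0 × 10/5.998 = 594 L/s.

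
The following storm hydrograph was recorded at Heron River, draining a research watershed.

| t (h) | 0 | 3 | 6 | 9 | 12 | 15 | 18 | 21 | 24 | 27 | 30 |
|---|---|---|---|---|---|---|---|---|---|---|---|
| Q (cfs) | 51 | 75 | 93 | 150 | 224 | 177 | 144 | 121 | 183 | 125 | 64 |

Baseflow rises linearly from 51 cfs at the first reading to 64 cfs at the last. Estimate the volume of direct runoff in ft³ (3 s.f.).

V ≈ 8.36 × 10^6 ft³

Direct-runoff ordinates (Q − Q_b): 0.00, 22.70, 39.40, 95.10, 167.80, 119.50, 85.20, 60.90, 121.60, 62.30, 0.00 cfs.
ΣQ_DR = 774.5 cfs.
With Δt = 3 h = 10800 s, V = ΣQ_DR · Δt = 774.5 × 10800 = 8.36 × 10^6 ft³.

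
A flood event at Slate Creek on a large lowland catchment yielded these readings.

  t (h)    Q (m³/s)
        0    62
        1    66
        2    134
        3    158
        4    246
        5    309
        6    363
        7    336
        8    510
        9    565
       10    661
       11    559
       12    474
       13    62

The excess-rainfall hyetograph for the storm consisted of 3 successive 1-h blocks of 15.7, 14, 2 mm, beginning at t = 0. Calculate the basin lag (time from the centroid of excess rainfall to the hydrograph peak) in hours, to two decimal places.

t_L ≈ 8.93 h

Centroid of excess rainfall: t_c = Σ P_i·t̄_i / ΣP_i = 1.0678 h (block centres at 0.5, 1.5, 2.5 h).
Hydrograph peak occurs at t = 10 h, so basin lag t_L = 10 − 1.0678 = 8.93 h.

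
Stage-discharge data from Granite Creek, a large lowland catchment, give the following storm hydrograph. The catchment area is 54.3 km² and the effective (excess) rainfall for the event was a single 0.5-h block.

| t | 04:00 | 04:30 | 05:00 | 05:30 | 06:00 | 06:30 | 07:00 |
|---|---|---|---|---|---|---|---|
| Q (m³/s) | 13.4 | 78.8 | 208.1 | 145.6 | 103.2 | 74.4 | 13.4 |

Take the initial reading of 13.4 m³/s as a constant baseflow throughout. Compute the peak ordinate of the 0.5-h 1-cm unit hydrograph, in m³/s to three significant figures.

U_p ≈ 108 m³/s

Direct runoff: 0.0, 65.4, 194.7, 132.2, 89.8, 61.0, 0.0 m³/s; ΣQ_DR = 543.1 m³/s, peak = 194.7 m³/s.
Runoff depth d = ΣQ_DR·Δt / A = 543.1 × 1800 / (54.3 km²) = 18.00 mm.
The 1-cm UH is the DRH scaled by (10 mm)/d, so U_p = 194.7 × 10/18.00 = 108 m³/s.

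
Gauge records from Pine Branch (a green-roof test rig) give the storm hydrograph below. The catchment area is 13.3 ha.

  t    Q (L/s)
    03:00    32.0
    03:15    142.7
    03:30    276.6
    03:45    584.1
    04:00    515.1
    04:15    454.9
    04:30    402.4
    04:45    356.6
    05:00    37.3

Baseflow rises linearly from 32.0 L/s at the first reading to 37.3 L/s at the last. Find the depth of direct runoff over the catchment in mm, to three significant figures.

Direct runoff: 0.00, 110.04, 243.28, 550.11, 480.45, 419.59, 366.43, 319.96, 0.00 L/s; ΣQ_DR = 2490 L/s.
V = ΣQ_DR · Δt = 2490 × 900 s = 2.241 × 10^6 L.
Over A = 13.3 ha, depth = V / A = 16.8 mm.

d ≈ 16.8 mm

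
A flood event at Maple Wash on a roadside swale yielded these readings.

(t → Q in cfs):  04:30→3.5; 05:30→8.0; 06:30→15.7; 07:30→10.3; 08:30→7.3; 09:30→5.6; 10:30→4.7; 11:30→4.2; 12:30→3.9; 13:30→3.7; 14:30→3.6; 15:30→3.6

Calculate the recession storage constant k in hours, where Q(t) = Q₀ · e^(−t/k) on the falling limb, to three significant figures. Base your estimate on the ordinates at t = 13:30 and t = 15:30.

On the falling limb, Q drops from 3.7 to 3.6 cfs between t = 13:30 and t = 15:30 (Δt = 2 h).
k = −Δt / ln(Q₂/Q₁) = −2 / ln(3.6/3.7) = 73.0 h.

k ≈ 73.0 h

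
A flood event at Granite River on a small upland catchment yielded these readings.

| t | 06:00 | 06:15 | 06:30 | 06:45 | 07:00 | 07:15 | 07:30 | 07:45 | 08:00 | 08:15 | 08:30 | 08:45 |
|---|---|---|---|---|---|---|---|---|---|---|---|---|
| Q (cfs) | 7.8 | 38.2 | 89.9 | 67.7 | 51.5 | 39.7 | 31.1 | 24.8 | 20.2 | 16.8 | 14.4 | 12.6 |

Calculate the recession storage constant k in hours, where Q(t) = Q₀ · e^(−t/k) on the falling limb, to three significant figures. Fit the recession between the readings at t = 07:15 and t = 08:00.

On the falling limb, Q drops from 39.7 to 20.2 cfs between t = 07:15 and t = 08:00 (Δt = 0.75 h).
k = −Δt / ln(Q₂/Q₁) = −0.75 / ln(20.2/39.7) = 1.11 h.

k ≈ 1.11 h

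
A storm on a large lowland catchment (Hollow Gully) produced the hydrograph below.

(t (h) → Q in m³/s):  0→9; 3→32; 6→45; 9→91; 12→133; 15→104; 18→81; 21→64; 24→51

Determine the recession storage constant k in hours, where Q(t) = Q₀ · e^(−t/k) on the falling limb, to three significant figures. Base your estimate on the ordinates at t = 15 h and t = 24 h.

k ≈ 12.6 h

On the falling limb, Q drops from 104 to 51 m³/s between t = 15 h and t = 24 h (Δt = 9 h).
k = −Δt / ln(Q₂/Q₁) = −9 / ln(51/104) = 12.6 h.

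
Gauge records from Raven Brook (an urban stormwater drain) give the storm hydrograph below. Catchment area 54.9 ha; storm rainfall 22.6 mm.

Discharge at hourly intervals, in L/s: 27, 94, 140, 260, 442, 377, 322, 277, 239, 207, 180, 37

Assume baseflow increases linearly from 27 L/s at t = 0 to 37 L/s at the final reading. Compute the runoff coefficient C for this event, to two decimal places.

C ≈ 0.64

ΣQ_DR = 2218 L/s; V = ΣQ_DR·Δt = 7.985 × 10^6 L.
Runoff depth d = V / A = 14.54 mm.
C = d / P = 14.54 / 22.6 = 0.64.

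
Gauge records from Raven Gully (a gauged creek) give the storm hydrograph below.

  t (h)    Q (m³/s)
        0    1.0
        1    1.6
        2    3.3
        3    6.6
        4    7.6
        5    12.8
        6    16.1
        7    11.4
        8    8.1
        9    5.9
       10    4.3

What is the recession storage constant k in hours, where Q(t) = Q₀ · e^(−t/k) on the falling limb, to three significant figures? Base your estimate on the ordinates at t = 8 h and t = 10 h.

On the falling limb, Q drops from 8.1 to 4.3 m³/s between t = 8 h and t = 10 h (Δt = 2 h).
k = −Δt / ln(Q₂/Q₁) = −2 / ln(4.3/8.1) = 3.16 h.

k ≈ 3.16 h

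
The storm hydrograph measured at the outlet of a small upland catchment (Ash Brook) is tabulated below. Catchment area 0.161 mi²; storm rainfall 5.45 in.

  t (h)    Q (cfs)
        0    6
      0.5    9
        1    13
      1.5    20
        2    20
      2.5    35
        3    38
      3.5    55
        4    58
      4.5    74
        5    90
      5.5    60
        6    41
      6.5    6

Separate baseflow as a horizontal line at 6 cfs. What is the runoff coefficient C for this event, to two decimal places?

C ≈ 0.39

ΣQ_DR = 441.0 cfs; V = ΣQ_DR·Δt = 7.938 × 10^5 ft³.
Runoff depth d = V / A = 2.122 in.
C = d / P = 2.122 / 5.45 = 0.39.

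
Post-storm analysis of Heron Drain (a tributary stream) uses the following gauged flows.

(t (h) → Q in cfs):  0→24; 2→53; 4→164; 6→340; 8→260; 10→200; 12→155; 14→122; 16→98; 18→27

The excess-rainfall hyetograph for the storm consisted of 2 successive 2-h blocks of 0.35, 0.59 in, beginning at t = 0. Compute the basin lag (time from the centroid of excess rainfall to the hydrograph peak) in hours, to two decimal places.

Centroid of excess rainfall: t_c = Σ P_i·t̄_i / ΣP_i = 2.2553 h (block centres at 1, 3 h).
Hydrograph peak occurs at t = 6 h, so basin lag t_L = 6 − 2.2553 = 3.74 h.

t_L ≈ 3.74 h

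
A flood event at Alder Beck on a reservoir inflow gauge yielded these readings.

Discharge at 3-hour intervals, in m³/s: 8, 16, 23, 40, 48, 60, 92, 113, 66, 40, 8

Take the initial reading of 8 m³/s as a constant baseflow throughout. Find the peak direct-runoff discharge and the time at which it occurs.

Subtracting baseflow gives direct-runoff ordinates: 0.0, 8.0, 15.0, 32.0, 40.0, 52.0, 84.0, 105.0, 58.0, 32.0, 0.0 m³/s.
The maximum is 105.0 m³/s, occurring at the reading for t = 21 h.

Q_p = 105.0 m³/s at t = 21 h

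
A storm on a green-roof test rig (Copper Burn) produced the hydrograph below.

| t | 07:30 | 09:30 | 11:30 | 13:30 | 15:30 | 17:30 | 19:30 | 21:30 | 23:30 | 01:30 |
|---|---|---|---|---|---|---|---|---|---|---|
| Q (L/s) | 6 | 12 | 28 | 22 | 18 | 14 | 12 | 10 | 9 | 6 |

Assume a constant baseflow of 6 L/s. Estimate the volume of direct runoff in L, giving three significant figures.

V ≈ 5.54 × 10^5 L

Direct-runoff ordinates (Q − Q_b): 0.0, 6.0, 22.0, 16.0, 12.0, 8.0, 6.0, 4.0, 3.0, 0.0 L/s.
ΣQ_DR = 77.00 L/s.
With Δt = 2 h = 7200 s, V = ΣQ_DR · Δt = 77.00 × 7200 = 5.54 × 10^5 L.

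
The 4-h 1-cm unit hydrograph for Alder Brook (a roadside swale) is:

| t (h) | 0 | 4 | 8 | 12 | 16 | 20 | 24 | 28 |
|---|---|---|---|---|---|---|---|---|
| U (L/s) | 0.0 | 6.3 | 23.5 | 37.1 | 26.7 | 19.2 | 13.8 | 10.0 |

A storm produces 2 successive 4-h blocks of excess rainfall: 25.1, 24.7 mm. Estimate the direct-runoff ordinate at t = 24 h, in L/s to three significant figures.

Q ≈ 82.1 L/s

By discrete convolution, Q_j = Σ (P_i / 10 mm) · U_{j−i}.
At t = 24 h (j=6): Q = (25.1/10)·13.8 + (24.7/10)·19.2 = 82.1 L/s.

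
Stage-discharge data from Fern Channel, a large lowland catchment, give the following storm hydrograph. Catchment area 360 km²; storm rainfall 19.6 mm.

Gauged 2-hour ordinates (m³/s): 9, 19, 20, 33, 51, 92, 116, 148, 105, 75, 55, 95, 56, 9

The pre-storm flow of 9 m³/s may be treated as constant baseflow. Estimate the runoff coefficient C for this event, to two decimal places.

C ≈ 0.77

ΣQ_DR = 757.0 m³/s; V = ΣQ_DR·Δt = 5.450 × 10^6 m³.
Runoff depth d = V / A = 15.14 mm.
C = d / P = 15.14 / 19.6 = 0.77.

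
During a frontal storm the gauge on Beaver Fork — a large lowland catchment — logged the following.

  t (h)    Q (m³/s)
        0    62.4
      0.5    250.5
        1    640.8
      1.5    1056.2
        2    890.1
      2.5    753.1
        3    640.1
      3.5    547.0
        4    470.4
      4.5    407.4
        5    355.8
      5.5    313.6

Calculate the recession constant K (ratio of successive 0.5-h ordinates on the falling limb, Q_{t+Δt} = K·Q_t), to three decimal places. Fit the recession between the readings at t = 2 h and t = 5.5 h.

Using the recession-limb readings at t = 2 h and t = 5.5 h: Q falls from 890.1 to 313.6 m³/s over 7 intervals.
K = (Q₂/Q₁)^(1/7) = (313.6/890.1)^(1/7) = 0.862.

K ≈ 0.862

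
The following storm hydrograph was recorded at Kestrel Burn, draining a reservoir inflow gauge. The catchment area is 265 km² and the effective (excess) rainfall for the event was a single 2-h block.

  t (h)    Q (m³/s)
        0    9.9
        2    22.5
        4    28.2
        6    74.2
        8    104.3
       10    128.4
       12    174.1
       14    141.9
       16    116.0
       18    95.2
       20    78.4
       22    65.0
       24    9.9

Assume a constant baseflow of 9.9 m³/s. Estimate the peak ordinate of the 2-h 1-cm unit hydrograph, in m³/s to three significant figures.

Direct runoff: 0.0, 12.6, 18.3, 64.3, 94.4, 118.5, 164.2, 132.0, 106.1, 85.3, 68.5, 55.1, 0.0 m³/s; ΣQ_DR = 919.3 m³/s, peak = 164.2 m³/s.
Runoff depth d = ΣQ_DR·Δt / A = 919.3 × 7200 / (265 km²) = 24.98 mm.
The 1-cm UH is the DRH scaled by (10 mm)/d, so U_p = 164.2 × 10/24.98 = 65.7 m³/s.

U_p ≈ 65.7 m³/s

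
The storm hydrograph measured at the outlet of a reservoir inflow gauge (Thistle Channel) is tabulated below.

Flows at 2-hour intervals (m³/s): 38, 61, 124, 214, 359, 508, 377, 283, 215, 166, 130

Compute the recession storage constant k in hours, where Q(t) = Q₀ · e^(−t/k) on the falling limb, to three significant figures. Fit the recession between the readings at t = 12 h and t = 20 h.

k ≈ 7.51 h

On the falling limb, Q drops from 377 to 130 m³/s between t = 12 h and t = 20 h (Δt = 8 h).
k = −Δt / ln(Q₂/Q₁) = −8 / ln(130/377) = 7.51 h.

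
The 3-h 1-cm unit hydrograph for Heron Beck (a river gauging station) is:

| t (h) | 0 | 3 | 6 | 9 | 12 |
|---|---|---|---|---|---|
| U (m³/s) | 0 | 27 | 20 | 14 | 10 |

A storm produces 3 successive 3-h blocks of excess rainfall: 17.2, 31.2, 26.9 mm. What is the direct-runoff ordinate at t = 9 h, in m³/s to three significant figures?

By discrete convolution, Q_j = Σ (P_i / 10 mm) · U_{j−i}.
At t = 9 h (j=3): Q = (17.2/10)·14 + (31.2/10)·20 + (26.9/10)·27 = 159 m³/s.

Q ≈ 159 m³/s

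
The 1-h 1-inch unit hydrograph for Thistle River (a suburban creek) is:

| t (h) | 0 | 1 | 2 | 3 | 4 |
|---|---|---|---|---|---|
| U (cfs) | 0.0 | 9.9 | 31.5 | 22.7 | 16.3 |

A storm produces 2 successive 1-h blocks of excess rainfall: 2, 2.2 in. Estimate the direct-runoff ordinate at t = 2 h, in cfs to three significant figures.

By discrete convolution, Q_j = Σ (P_i / 1 in) · U_{j−i}.
At t = 2 h (j=2): Q = (2/1)·31.5 + (2.2/1)·9.9 = 84.8 cfs.

Q ≈ 84.8 cfs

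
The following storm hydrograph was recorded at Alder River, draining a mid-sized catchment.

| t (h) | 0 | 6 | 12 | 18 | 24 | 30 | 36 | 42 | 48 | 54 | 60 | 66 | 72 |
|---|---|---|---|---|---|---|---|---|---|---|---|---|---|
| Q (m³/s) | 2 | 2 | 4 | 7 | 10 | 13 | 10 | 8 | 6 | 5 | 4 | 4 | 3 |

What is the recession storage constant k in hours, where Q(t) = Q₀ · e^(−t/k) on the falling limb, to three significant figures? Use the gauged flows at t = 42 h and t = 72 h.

On the falling limb, Q drops from 8 to 3 m³/s between t = 42 h and t = 72 h (Δt = 30 h).
k = −Δt / ln(Q₂/Q₁) = −30 / ln(3/8) = 30.6 h.

k ≈ 30.6 h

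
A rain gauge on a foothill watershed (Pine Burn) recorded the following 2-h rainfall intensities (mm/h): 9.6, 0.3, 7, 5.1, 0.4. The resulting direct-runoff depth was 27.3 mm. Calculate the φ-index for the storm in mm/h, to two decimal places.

Only the 3 blocks with intensity above φ contribute runoff: 9.6, 7, 5.1 mm/h.
Σ(I−φ)·Δt = d  ⇒  (9.6+7+5.1 − 3φ)·2 = 27.3
φ = (21.70 − 27.3/2) / 3 = 2.68 mm/h.

φ ≈ 2.68 mm/h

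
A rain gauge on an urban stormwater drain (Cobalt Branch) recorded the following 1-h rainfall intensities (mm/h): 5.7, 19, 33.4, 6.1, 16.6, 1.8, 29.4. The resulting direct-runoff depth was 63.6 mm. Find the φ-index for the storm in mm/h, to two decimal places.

Only the 4 blocks with intensity above φ contribute runoff: 19, 33.4, 16.6, 29.4 mm/h.
Σ(I−φ)·Δt = d  ⇒  (19+33.4+16.6+29.4 − 4φ)·1 = 63.6
φ = (98.40 − 63.6/1) / 4 = 8.70 mm/h.

φ ≈ 8.70 mm/h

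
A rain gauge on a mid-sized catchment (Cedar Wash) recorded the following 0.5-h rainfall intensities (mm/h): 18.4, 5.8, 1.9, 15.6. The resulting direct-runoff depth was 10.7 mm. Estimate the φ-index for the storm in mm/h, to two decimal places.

Only the 2 blocks with intensity above φ contribute runoff: 18.4, 15.6 mm/h.
Σ(I−φ)·Δt = d  ⇒  (18.4+15.6 − 2φ)·0.5 = 10.7
φ = (34.00 − 10.7/0.5) / 2 = 6.30 mm/h.

φ ≈ 6.30 mm/h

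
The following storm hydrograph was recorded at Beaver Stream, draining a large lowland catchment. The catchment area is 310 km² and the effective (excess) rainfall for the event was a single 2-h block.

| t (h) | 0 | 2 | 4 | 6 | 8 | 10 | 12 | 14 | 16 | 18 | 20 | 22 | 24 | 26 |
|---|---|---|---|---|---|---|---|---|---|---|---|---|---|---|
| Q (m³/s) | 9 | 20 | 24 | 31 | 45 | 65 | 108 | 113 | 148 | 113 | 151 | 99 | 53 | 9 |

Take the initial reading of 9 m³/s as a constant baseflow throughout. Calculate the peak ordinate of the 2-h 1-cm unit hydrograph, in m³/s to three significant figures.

Direct runoff: 0.0, 11.0, 15.0, 22.0, 36.0, 56.0, 99.0, 104.0, 139.0, 104.0, 142.0, 90.0, 44.0, 0.0 m³/s; ΣQ_DR = 862.0 m³/s, peak = 142.0 m³/s.
Runoff depth d = ΣQ_DR·Δt / A = 862.0 × 7200 / (310 km²) = 20.02 mm.
The 1-cm UH is the DRH scaled by (10 mm)/d, so U_p = 142.0 × 10/20.02 = 70.9 m³/s.

U_p ≈ 70.9 m³/s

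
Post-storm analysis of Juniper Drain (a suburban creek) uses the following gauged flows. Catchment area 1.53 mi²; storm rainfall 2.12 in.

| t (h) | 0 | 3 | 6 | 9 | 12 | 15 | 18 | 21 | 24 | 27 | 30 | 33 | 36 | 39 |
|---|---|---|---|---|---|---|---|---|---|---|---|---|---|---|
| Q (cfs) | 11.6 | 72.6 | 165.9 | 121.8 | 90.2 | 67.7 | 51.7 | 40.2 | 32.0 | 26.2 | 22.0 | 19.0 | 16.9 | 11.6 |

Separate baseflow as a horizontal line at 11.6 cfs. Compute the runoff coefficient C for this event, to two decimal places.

ΣQ_DR = 587.0 cfs; V = ΣQ_DR·Δt = 6.340 × 10^6 ft³.
Runoff depth d = V / A = 1.784 in.
C = d / P = 1.784 / 2.12 = 0.84.

C ≈ 0.84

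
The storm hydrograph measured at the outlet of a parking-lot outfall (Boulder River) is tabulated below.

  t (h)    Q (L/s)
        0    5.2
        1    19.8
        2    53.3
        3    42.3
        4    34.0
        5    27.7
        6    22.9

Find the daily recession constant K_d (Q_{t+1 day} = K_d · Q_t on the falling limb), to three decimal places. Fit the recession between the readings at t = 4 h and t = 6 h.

K_d ≈ 0.009

Between t = 4 h and t = 6 h the flow falls from 34.0 to 22.9 L/s over 2×1 h = 2 h.
Per-interval ratio K = (22.9/34.0)^(1/2) = 0.8207; K_d = K^(24/1) = 0.009.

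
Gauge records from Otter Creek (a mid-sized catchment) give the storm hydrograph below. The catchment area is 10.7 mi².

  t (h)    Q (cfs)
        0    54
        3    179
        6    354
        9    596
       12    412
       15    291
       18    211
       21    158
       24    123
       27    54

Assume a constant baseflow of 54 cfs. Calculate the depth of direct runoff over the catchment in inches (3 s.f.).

Direct runoff: 0.0, 125.0, 300.0, 542.0, 358.0, 237.0, 157.0, 104.0, 69.0, 0.0 cfs; ΣQ_DR = 1892 cfs.
V = ΣQ_DR · Δt = 1892 × 10800 s = 2.043 × 10^7 ft³.
Over A = 10.7 mi², depth = V / A = 0.822 in.

d ≈ 0.822 in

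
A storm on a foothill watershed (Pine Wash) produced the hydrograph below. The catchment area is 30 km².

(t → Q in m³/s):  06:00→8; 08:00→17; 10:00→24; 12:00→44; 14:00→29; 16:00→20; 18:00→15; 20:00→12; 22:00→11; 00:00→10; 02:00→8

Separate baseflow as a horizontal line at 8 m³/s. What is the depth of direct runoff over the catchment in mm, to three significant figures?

d ≈ 26.4 mm

Direct runoff: 0.0, 9.0, 16.0, 36.0, 21.0, 12.0, 7.0, 4.0, 3.0, 2.0, 0.0 m³/s; ΣQ_DR = 110.0 m³/s.
V = ΣQ_DR · Δt = 110.0 × 7200 s = 7.920 × 10^5 m³.
Over A = 30 km², depth = V / A = 26.4 mm.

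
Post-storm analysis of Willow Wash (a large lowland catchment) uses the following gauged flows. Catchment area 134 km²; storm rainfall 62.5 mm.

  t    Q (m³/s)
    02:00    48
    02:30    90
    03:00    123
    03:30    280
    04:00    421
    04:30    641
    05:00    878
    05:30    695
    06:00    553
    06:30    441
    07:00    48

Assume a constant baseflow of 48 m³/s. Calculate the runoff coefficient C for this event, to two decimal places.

ΣQ_DR = 3690 m³/s; V = ΣQ_DR·Δt = 6.642 × 10^6 m³.
Runoff depth d = V / A = 49.57 mm.
C = d / P = 49.57 / 62.5 = 0.79.

C ≈ 0.79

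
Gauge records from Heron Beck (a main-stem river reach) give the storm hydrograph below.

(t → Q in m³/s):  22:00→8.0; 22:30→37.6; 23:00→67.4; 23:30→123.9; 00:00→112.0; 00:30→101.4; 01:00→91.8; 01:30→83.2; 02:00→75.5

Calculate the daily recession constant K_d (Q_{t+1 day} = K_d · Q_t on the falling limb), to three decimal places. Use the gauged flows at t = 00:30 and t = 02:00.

Between t = 00:30 and t = 02:00 the flow falls from 101.4 to 75.5 m³/s over 3×0.5 h = 1.5 h.
Per-interval ratio K = (75.5/101.4)^(1/3) = 0.9064; K_d = K^(24/0.5) = 0.009.

K_d ≈ 0.009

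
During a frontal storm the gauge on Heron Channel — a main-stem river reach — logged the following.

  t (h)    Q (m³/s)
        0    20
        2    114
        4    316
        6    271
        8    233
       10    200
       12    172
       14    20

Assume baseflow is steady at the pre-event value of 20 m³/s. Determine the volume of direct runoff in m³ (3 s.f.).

Direct-runoff ordinates (Q − Q_b): 0.0, 94.0, 296.0, 251.0, 213.0, 180.0, 152.0, 0.0 m³/s.
ΣQ_DR = 1186 m³/s.
With Δt = 2 h = 7200 s, V = ΣQ_DR · Δt = 1186 × 7200 = 8.54 × 10^6 m³.

V ≈ 8.54 × 10^6 m³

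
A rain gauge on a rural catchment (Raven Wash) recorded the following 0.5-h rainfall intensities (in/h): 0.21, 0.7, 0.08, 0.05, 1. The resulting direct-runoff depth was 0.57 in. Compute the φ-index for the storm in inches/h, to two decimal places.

Only the 2 blocks with intensity above φ contribute runoff: 0.7, 1 in/h.
Σ(I−φ)·Δt = d  ⇒  (0.7+1 − 2φ)·0.5 = 0.57
φ = (1.700 − 0.57/0.5) / 2 = 0.28 in/h.

φ ≈ 0.28 in/h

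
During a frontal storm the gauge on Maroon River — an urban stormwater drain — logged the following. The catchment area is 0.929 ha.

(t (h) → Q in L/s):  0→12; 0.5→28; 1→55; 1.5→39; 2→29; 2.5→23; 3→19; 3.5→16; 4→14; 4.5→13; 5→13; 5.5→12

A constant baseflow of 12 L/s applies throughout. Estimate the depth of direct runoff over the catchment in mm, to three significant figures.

Direct runoff: 0.0, 16.0, 43.0, 27.0, 17.0, 11.0, 7.0, 4.0, 2.0, 1.0, 1.0, 0.0 L/s; ΣQ_DR = 129.0 L/s.
V = ΣQ_DR · Δt = 129.0 × 1800 s = 2.322 × 10^5 L.
Over A = 0.929 ha, depth = V / A = 25.0 mm.

d ≈ 25.0 mm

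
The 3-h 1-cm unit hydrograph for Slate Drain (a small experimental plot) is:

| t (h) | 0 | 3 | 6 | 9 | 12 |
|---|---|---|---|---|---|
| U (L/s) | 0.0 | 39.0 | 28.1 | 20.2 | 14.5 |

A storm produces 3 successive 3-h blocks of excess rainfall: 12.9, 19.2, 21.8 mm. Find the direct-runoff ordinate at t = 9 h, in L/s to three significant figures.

By discrete convolution, Q_j = Σ (P_i / 10 mm) · U_{j−i}.
At t = 9 h (j=3): Q = (12.9/10)·20.2 + (19.2/10)·28.1 + (21.8/10)·39.0 = 165 L/s.

Q ≈ 165 L/s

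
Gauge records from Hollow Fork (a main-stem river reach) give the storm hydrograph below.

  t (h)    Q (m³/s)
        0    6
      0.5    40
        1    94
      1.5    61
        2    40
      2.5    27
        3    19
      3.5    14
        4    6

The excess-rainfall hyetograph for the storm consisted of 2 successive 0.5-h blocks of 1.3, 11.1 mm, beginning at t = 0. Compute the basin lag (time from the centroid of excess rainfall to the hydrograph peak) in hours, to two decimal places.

t_L ≈ 0.30 h

Centroid of excess rainfall: t_c = Σ P_i·t̄_i / ΣP_i = 0.6976 h (block centres at 0.25, 0.75 h).
Hydrograph peak occurs at t = 1 h, so basin lag t_L = 1 − 0.6976 = 0.30 h.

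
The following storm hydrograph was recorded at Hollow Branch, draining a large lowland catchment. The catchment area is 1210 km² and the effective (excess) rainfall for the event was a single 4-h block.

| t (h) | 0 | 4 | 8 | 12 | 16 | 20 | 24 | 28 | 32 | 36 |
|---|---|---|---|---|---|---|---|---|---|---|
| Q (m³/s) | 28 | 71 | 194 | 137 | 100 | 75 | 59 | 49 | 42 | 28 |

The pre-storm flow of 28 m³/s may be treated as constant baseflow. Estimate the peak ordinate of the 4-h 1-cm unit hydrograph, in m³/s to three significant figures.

U_p ≈ 277 m³/s

Direct runoff: 0.0, 43.0, 166.0, 109.0, 72.0, 47.0, 31.0, 21.0, 14.0, 0.0 m³/s; ΣQ_DR = 503.0 m³/s, peak = 166.0 m³/s.
Runoff depth d = ΣQ_DR·Δt / A = 503.0 × 14400 / (1210 km²) = 5.986 mm.
The 1-cm UH is the DRH scaled by (10 mm)/d, so U_p = 166.0 × 10/5.986 = 277 m³/s.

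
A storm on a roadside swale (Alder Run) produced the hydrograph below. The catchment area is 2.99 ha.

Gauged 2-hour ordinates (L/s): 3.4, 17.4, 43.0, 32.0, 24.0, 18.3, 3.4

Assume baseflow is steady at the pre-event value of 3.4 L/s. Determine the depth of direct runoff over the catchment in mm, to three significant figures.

d ≈ 28.3 mm

Direct runoff: 0.0, 14.0, 39.6, 28.6, 20.6, 14.9, 0.0 L/s; ΣQ_DR = 117.7 L/s.
V = ΣQ_DR · Δt = 117.7 × 7200 s = 8.474 × 10^5 L.
Over A = 2.99 ha, depth = V / A = 28.3 mm.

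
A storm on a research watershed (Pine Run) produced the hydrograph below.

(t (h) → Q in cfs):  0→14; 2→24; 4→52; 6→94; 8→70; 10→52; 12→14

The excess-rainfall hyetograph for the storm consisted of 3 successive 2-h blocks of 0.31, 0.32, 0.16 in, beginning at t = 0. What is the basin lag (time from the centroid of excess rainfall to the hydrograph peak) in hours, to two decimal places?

Centroid of excess rainfall: t_c = Σ P_i·t̄_i / ΣP_i = 2.6203 h (block centres at 1, 3, 5 h).
Hydrograph peak occurs at t = 6 h, so basin lag t_L = 6 − 2.6203 = 3.38 h.

t_L ≈ 3.38 h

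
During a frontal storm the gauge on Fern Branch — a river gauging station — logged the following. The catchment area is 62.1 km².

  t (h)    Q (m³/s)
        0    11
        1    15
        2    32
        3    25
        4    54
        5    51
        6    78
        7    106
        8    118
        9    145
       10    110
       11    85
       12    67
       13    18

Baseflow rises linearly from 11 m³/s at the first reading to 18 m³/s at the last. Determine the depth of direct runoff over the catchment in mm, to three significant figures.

Direct runoff: 0.00, 3.46, 19.92, 12.38, 40.85, 37.31, 63.77, 91.23, 102.69, 129.15, 93.62, 68.08, 49.54, 0.00 m³/s; ΣQ_DR = 712.0 m³/s.
V = ΣQ_DR · Δt = 712.0 × 3600 s = 2.563 × 10^6 m³.
Over A = 62.1 km², depth = V / A = 41.3 mm.

d ≈ 41.3 mm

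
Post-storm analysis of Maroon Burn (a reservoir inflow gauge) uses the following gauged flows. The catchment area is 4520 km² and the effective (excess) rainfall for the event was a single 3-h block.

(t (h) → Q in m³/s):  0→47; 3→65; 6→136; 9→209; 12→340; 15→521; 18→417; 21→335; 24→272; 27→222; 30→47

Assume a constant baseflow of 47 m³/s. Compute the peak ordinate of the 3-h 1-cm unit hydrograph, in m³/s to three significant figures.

U_p ≈ 947 m³/s

Direct runoff: 0.0, 18.0, 89.0, 162.0, 293.0, 474.0, 370.0, 288.0, 225.0, 175.0, 0.0 m³/s; ΣQ_DR = 2094 m³/s, peak = 474.0 m³/s.
Runoff depth d = ΣQ_DR·Δt / A = 2094 × 10800 / (4520 km²) = 5.003 mm.
The 1-cm UH is the DRH scaled by (10 mm)/d, so U_p = 474.0 × 10/5.003 = 947 m³/s.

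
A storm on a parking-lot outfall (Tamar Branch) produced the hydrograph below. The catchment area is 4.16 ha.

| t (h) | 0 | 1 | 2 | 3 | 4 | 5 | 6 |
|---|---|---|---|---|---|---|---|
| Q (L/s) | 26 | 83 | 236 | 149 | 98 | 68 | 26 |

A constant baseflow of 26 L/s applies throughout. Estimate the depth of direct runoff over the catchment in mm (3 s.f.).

d ≈ 43.6 mm

Direct runoff: 0.0, 57.0, 210.0, 123.0, 72.0, 42.0, 0.0 L/s; ΣQ_DR = 504.0 L/s.
V = ΣQ_DR · Δt = 504.0 × 3600 s = 1.814 × 10^6 L.
Over A = 4.16 ha, depth = V / A = 43.6 mm.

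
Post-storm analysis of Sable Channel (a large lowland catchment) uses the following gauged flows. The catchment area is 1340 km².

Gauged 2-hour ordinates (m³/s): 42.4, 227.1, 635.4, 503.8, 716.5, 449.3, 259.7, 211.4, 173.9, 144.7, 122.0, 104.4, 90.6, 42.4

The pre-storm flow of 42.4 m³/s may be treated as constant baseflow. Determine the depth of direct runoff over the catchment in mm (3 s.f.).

Direct runoff: 0.0, 184.7, 593.0, 461.4, 674.1, 406.9, 217.3, 169.0, 131.5, 102.3, 79.6, 62.0, 48.2, 0.0 m³/s; ΣQ_DR = 3130 m³/s.
V = ΣQ_DR · Δt = 3130 × 7200 s = 2.254 × 10^7 m³.
Over A = 1340 km², depth = V / A = 16.8 mm.

d ≈ 16.8 mm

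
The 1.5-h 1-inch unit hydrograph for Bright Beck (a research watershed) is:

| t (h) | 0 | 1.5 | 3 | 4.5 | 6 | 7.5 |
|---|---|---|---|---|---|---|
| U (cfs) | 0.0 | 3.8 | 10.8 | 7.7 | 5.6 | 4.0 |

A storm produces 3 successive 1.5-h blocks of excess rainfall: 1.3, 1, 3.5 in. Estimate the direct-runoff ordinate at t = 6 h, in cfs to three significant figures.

By discrete convolution, Q_j = Σ (P_i / 1 in) · U_{j−i}.
At t = 6 h (j=4): Q = (1.3/1)·5.6 + (1/1)·7.7 + (3.5/1)·10.8 = 52.8 cfs.

Q ≈ 52.8 cfs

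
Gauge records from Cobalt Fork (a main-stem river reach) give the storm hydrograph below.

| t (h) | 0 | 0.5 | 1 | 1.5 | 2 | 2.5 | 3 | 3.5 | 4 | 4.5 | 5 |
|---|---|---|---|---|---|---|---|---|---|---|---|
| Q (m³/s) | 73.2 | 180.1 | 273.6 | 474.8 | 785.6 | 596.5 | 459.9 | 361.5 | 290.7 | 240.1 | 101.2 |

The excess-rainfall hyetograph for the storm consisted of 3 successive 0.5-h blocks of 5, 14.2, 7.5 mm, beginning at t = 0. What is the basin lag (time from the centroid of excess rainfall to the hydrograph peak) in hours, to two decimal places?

t_L ≈ 1.20 h

Centroid of excess rainfall: t_c = Σ P_i·t̄_i / ΣP_i = 0.7968 h (block centres at 0.25, 0.75, 1.25 h).
Hydrograph peak occurs at t = 2 h, so basin lag t_L = 2 − 0.7968 = 1.20 h.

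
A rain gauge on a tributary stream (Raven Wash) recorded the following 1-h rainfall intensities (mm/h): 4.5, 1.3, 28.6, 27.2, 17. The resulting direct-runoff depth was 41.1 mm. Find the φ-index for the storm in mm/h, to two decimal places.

φ ≈ 10.57 mm/h

Only the 3 blocks with intensity above φ contribute runoff: 28.6, 27.2, 17 mm/h.
Σ(I−φ)·Δt = d  ⇒  (28.6+27.2+17 − 3φ)·1 = 41.1
φ = (72.80 − 41.1/1) / 3 = 10.57 mm/h.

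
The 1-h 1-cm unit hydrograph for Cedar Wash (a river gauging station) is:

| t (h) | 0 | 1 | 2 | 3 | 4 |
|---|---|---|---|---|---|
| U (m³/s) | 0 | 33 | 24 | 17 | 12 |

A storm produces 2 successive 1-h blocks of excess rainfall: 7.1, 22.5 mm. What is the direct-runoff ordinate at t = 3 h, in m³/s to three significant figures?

Q ≈ 66.1 m³/s

By discrete convolution, Q_j = Σ (P_i / 10 mm) · U_{j−i}.
At t = 3 h (j=3): Q = (7.1/10)·17 + (22.5/10)·24 = 66.1 m³/s.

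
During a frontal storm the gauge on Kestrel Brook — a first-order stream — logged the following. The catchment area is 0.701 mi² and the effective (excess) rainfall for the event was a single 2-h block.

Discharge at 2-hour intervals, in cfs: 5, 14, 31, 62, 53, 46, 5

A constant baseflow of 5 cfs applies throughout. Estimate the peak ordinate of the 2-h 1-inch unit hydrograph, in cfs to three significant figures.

Direct runoff: 0.0, 9.0, 26.0, 57.0, 48.0, 41.0, 0.0 cfs; ΣQ_DR = 181.0 cfs, peak = 57.0 cfs.
Runoff depth d = ΣQ_DR·Δt / A = 181.0 × 7200 / (0.701 mi²) = 0.8002 in.
The 1-inch UH is the DRH scaled by (1 in)/d, so U_p = 57.0 × 1/0.8002 = 71.2 cfs.

U_p ≈ 71.2 cfs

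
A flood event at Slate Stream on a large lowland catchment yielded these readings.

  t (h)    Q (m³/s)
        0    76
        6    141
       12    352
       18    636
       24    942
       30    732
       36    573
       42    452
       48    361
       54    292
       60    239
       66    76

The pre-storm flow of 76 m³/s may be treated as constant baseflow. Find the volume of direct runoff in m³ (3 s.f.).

V ≈ 8.55 × 10^7 m³

Direct-runoff ordinates (Q − Q_b): 0.0, 65.0, 276.0, 560.0, 866.0, 656.0, 497.0, 376.0, 285.0, 216.0, 163.0, 0.0 m³/s.
ΣQ_DR = 3960 m³/s.
With Δt = 6 h = 21600 s, V = ΣQ_DR · Δt = 3960 × 21600 = 8.55 × 10^7 m³.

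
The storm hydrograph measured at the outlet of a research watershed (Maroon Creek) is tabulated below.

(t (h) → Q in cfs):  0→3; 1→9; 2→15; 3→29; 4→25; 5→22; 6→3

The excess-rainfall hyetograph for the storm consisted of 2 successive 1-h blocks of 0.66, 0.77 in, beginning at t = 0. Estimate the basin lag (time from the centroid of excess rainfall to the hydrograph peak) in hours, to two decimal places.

Centroid of excess rainfall: t_c = Σ P_i·t̄_i / ΣP_i = 1.0385 h (block centres at 0.5, 1.5 h).
Hydrograph peak occurs at t = 3 h, so basin lag t_L = 3 − 1.0385 = 1.96 h.

t_L ≈ 1.96 h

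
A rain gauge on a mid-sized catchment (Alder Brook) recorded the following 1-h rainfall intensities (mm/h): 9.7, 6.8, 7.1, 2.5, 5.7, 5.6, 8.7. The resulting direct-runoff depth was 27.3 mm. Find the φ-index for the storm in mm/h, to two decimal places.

φ ≈ 2.72 mm/h

Only the 6 blocks with intensity above φ contribute runoff: 9.7, 6.8, 7.1, 5.7, 5.6, 8.7 mm/h.
Σ(I−φ)·Δt = d  ⇒  (9.7+6.8+7.1+5.7+5.6+8.7 − 6φ)·1 = 27.3
φ = (43.60 − 27.3/1) / 6 = 2.72 mm/h.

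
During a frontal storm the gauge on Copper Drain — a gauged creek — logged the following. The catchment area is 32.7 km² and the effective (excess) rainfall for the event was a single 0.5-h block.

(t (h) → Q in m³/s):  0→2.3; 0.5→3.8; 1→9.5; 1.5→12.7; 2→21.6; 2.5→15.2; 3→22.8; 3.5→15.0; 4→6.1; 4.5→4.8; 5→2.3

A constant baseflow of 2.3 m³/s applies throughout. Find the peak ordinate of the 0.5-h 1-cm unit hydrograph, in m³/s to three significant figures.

U_p ≈ 41.0 m³/s

Direct runoff: 0.0, 1.5, 7.2, 10.4, 19.3, 12.9, 20.5, 12.7, 3.8, 2.5, 0.0 m³/s; ΣQ_DR = 90.80 m³/s, peak = 20.5 m³/s.
Runoff depth d = ΣQ_DR·Δt / A = 90.80 × 1800 / (32.7 km²) = 4.998 mm.
The 1-cm UH is the DRH scaled by (10 mm)/d, so U_p = 20.5 × 10/4.998 = 41.0 m³/s.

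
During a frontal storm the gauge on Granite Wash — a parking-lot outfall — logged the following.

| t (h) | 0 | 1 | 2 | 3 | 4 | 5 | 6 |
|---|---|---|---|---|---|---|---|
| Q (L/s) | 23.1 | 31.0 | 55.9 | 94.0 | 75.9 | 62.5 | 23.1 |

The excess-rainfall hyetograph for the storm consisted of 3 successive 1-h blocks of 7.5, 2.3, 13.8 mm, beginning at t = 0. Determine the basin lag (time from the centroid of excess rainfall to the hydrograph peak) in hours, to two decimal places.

t_L ≈ 1.23 h

Centroid of excess rainfall: t_c = Σ P_i·t̄_i / ΣP_i = 1.7669 h (block centres at 0.5, 1.5, 2.5 h).
Hydrograph peak occurs at t = 3 h, so basin lag t_L = 3 − 1.7669 = 1.23 h.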